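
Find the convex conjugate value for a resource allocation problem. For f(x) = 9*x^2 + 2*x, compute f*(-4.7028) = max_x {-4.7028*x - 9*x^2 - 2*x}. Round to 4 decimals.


f*(y) = sup_x {y*x - a*x^2 - b*x} = sup_x {(y-b)*x - a*x^2}
FOC: (y - b) - 2a*x = 0 => x* = (y - b)/(2a)
x* = (-4.7028 - 2)/(2*9) = -0.3724
f*(-4.7028) = (y-b)^2/(4a) = (-4.7028 - 2)^2/(4*9)
= 44.9275/36 = 1.248


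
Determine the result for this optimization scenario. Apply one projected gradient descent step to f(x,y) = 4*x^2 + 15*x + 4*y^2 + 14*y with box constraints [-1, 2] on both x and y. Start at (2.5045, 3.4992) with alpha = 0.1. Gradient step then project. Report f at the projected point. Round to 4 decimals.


Step 1: Compute gradient at (2.5045, 3.4992).
grad_x = 2*4*2.5045 + 15 = 35.036
grad_y = 2*4*3.4992 + 14 = 41.9936
Step 2: Gradient step.
x_raw = 2.5045 - 0.1*35.036 = -0.9991
y_raw = 3.4992 - 0.1*41.9936 = -0.7002
Step 3: Project onto [-1, 2].
x_proj = clip(-0.9991) = -0.9991
y_proj = clip(-0.7002) = -0.7002
Step 4: Evaluate f.
f(-0.9991, -0.7002) = -18.835


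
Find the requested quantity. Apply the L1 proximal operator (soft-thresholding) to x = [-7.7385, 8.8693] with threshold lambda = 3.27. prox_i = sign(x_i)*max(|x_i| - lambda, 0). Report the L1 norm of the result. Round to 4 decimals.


Soft-thresholding with lambda = 3.27:
prox(-7.7385) = sign(-7.7385)*max(|-7.7385| - 3.27, 0) = -4.4685
prox(8.8693) = sign(8.8693)*max(|8.8693| - 3.27, 0) = 5.5993
prox(x) = [-4.4685, 5.5993]
||prox(x)||_1 = 4.4685 + 5.5993 = 10.0678


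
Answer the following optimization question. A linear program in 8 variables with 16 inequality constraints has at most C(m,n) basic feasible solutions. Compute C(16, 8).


Each vertex corresponds to some choice of n active constraints out of m, so the number of vertices is at most C(m, n) = m! / (n!(m-n)!).
m = 16, n = 8
Numerator: 16 * 15 * 14 * 13 * 12 * 11 * 10 * 9
Denominator: 8! = 40320
C(16, 8) = 12870


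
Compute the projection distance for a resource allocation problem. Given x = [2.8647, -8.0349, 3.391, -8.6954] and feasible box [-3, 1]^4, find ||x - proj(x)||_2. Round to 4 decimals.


Project each component onto [-3, 1].
clip(2.8647) = 1.0, clip(-8.0349) = -3.0, clip(3.391) = 1.0, clip(-8.6954) = -3.0
Projection = [1.0, -3.0, 1.0, -3.0]
Squared diffs: [3.4771, 25.3502, 5.7169, 32.4376]
Distance = sqrt(66.9818) = 8.1842


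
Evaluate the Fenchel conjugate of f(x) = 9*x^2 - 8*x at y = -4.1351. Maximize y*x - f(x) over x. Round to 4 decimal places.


f*(y) = sup_x {y*x - a*x^2 - b*x} = sup_x {(y-b)*x - a*x^2}
FOC: (y - b) - 2a*x = 0 => x* = (y - b)/(2a)
x* = (-4.1351 + 8)/(2*9) = 0.2147
f*(-4.1351) = (y-b)^2/(4a) = (-4.1351 + 8)^2/(4*9)
= 14.9375/36 = 0.4149


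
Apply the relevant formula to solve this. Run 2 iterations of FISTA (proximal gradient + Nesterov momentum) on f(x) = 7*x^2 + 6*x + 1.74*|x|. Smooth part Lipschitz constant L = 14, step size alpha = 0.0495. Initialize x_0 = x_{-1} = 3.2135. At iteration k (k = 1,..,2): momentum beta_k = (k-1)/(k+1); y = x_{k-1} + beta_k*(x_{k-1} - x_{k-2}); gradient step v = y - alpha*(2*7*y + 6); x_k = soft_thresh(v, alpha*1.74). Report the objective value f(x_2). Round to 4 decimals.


FISTA on f(x) = 7*x^2 + 6*x + 1.74*|x|
L = 14, alpha = 0.0495
Iteration 1: beta = 0.0, y = 3.2135 + 0.0*(3.2135 - 3.2135) = 3.2135
  grad(y) = 50.989, v = y - alpha*grad = 0.6895
  prox(v) = soft_thresh(0.6895, 0.0861) = 0.6034
Iteration 2: beta = 0.3333, y = 0.6034 + 0.3333*(0.6034 - 3.2135) = -0.2666
  grad(y) = 2.2674, v = y - alpha*grad = -0.3789
  prox(v) = soft_thresh(-0.3789, 0.0861) = -0.2927
f(x_2) = 7*(-0.2927)^2 + 6*(-0.2927) + 1.74*|-0.2927| = -0.6472


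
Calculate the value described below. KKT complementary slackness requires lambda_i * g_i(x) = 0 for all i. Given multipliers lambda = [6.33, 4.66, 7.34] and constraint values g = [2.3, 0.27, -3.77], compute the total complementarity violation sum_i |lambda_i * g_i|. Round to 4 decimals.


KKT complementary slackness check:
lambda_1 * g_1 = 6.33 * 2.3 = 14.559
lambda_2 * g_2 = 4.66 * 0.27 = 1.2582
lambda_3 * g_3 = 7.34 * -3.77 = -27.6718
Total violation = 14.559 + 1.2582 + 27.6718 = 43.489


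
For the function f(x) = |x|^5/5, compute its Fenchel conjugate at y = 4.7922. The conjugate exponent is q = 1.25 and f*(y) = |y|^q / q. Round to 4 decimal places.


The conjugate exponent q satisfies 1/p + 1/q = 1.
p = 5, so q = 5/(5 - 1) = 1.25
|y|^q = 4.7922^1.25 = 7.0904
f*(4.7922) = 7.0904 / 1.25 = 5.6723


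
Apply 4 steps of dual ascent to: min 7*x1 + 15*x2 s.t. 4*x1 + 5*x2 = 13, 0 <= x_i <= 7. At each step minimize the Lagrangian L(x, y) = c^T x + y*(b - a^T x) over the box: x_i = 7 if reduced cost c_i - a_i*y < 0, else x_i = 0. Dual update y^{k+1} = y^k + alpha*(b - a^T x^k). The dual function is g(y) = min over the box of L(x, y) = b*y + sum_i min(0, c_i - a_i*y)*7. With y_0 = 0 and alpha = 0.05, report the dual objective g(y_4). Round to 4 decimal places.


Dual ascent for LP: min 7*x1 + 15*x2, 4*x1 + 5*x2 = 13, 0 <= x_i <= 7
Step 1: y^k = 0.0, reduced costs: (7.0, 15.0)
  x^k = (0.0, 0.0), subgradient = b - a^T x = 13.0
  y^{k+1} = 0.0 + 0.05*13.0 = 0.65
Step 2: y^k = 0.65, reduced costs: (4.4, 11.75)
  x^k = (0.0, 0.0), subgradient = b - a^T x = 13.0
  y^{k+1} = 0.65 + 0.05*13.0 = 1.3
Step 3: y^k = 1.3, reduced costs: (1.8, 8.5)
  x^k = (0.0, 0.0), subgradient = b - a^T x = 13.0
  y^{k+1} = 1.3 + 0.05*13.0 = 1.95
Step 4: y^k = 1.95, reduced costs: (-0.8, 5.25)
  x^k = (7.0, 0.0), subgradient = b - a^T x = -15.0
  y^{k+1} = 1.95 + 0.05*-15.0 = 1.2
Dual objective at y_4 = 1.2: reduced costs (2.2, 9.0), box minimizer x = (0.0, 0.0)
g(y_4) = b*y + (c1 - a1*y)*x1 + (c2 - a2*y)*x2 = 13*1.2 + 2.2*0.0 + 9.0*0.0 = 15.6 + 0.0 + 0.0 = 15.6


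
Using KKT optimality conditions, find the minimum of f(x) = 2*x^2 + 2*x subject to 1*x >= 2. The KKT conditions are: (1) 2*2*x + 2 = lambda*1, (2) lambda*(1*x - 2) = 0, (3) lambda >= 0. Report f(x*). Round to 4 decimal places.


Step 1: Try lambda = 0 (constraint inactive).
x_unc = -2/(2*2) = -0.5
Check: 1*-0.5 = -0.5 < 2 -- violated!
Step 2: Constraint must be active: 1*x = 2
x* = 2/1 = 2.0
lambda = (2*2*2.0 + 2)/1 = 10.0
Step 3: Compute optimal value.
f(x*) = 2*2.0^2 + 2*2.0 = 12.0


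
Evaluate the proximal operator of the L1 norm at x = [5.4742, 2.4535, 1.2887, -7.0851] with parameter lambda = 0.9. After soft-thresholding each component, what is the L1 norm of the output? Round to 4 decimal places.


Soft-thresholding with lambda = 0.9:
prox(5.4742) = sign(5.4742)*max(|5.4742| - 0.9, 0) = 4.5742
prox(2.4535) = sign(2.4535)*max(|2.4535| - 0.9, 0) = 1.5535
prox(1.2887) = sign(1.2887)*max(|1.2887| - 0.9, 0) = 0.3887
prox(-7.0851) = sign(-7.0851)*max(|-7.0851| - 0.9, 0) = -6.1851
prox(x) = [4.5742, 1.5535, 0.3887, -6.1851]
||prox(x)||_1 = 4.5742 + 1.5535 + 0.3887 + 6.1851 = 12.7015


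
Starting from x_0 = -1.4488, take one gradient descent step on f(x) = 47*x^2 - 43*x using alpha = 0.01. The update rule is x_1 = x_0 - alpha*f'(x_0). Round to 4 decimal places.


We compute the gradient at x_0 and apply the update.
f'(x) = 94*x - 43
f'(-1.4488) = 94*-1.4488 - 43 = -179.1872
x_1 = -1.4488 - 0.01*-179.1872 = 0.3431


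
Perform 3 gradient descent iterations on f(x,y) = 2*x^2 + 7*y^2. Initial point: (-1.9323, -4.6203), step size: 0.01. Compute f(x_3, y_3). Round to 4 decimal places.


Gradient descent on f(x,y) = 2*x^2 + 7*y^2.
Starting point: (-1.9323, -4.6203), alpha = 0.01
Step 1: grad_x = 2*2*-1.9323 = -7.7292, grad_y = 2*7*-4.6203 = -64.6842
  x_1 = -1.9323 - 0.01*-7.7292 = -1.855
  y_1 = -4.6203 - 0.01*-64.6842 = -3.9735
Step 2: grad_x = 2*2*-1.855 = -7.42, grad_y = 2*7*-3.9735 = -55.6284
  x_2 = -1.855 - 0.01*-7.42 = -1.7808
  y_2 = -3.9735 - 0.01*-55.6284 = -3.4172
Step 3: grad_x = 2*2*-1.7808 = -7.1232, grad_y = 2*7*-3.4172 = -47.8404
  x_3 = -1.7808 - 0.01*-7.1232 = -1.7096
  y_3 = -3.4172 - 0.01*-47.8404 = -2.9388
f(-1.7096, -2.9388) = 2*(-1.7096)^2 + 7*(-2.9388)^2 = 66.2999


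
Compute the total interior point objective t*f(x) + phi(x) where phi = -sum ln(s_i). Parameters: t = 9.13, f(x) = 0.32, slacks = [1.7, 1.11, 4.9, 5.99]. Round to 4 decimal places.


Step 1: Compute log-barrier.
ln values: [0.5306, 0.1044, 1.5892, 1.7901]
phi = -(0.5306 + 0.1044 + 1.5892 + 1.7901) = -4.0143
Step 2: Compute augmented objective.
t*f(x) = 9.13*0.32 = 2.9216
Total = 2.9216 - 4.0143 = -1.0927


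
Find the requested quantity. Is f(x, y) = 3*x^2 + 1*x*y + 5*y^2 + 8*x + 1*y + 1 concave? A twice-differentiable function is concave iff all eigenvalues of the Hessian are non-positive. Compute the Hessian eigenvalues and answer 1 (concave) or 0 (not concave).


The Hessian of f(x,y) = 3*x^2 + 1*x*y + 5*y^2 + 8*x + 1*y + 1 is:
H = [[6, 1], [1, 10]]
Trace = 6 + 10 = 16
Determinant = 6*10 - (1)^2 = 59
Discriminant = (16)^2 - 4*59 = 20.0
Eigenvalues: lambda_1 = 5.7639, lambda_2 = 10.2361
The function is not concave.

0


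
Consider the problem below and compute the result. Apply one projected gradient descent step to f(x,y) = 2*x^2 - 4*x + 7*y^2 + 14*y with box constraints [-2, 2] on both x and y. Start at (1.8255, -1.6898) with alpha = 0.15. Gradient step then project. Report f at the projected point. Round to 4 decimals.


Step 1: Compute gradient at (1.8255, -1.6898).
grad_x = 2*2*1.8255 - 4 = 3.302
grad_y = 2*7*-1.6898 + 14 = -9.6572
Step 2: Gradient step.
x_raw = 1.8255 - 0.15*3.302 = 1.3302
y_raw = -1.6898 - 0.15*-9.6572 = -0.2412
Step 3: Project onto [-2, 2].
x_proj = clip(1.3302) = 1.3302
y_proj = clip(-0.2412) = -0.2412
Step 4: Evaluate f.
f(1.3302, -0.2412) = -4.7517


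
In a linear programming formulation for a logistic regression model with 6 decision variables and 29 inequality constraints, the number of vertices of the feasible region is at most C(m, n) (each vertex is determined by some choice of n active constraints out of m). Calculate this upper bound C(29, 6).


Each vertex corresponds to some choice of n active constraints out of m, so the number of vertices is at most C(m, n) = m! / (n!(m-n)!).
m = 29, n = 6
Numerator: 29 * 28 * 27 * 26 * 25 * 24
Denominator: 6! = 720
C(29, 6) = 475020


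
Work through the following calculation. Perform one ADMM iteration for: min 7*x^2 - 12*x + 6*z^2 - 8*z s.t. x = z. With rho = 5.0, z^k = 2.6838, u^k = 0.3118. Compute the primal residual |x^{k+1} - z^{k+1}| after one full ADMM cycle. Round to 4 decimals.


ADMM iteration with rho = 5.0, z^k = 2.6838, u^k = 0.3118
Step 1: x-update.
Minimize 7*x^2 - 12*x + (5.0/2)*(x - 2.6838 + 0.3118)^2
FOC: (2*7 + 5.0)*x = 12 + 5.0*(2.6838 - 0.3118)
x^{k+1} = 1.2558
Step 2: z-update.
Minimize 6*z^2 - 8*z + (5.0/2)*(1.2558 - z + 0.3118)^2
FOC: (2*6 + 5.0)*z = 8 + 5.0*(1.2558 + 0.3118)
z^{k+1} = 0.9316
Step 3: u-update.
u^{k+1} = 0.3118 + 1.2558 - 0.9316 = 0.6359
Step 4: Primal residual = |1.2558 - 0.9316| = 0.3241


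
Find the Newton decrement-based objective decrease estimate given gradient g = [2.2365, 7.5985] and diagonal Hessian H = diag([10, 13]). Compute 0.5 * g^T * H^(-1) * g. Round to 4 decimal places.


Step 1: H is diagonal, so H^(-1) * g = [0.2237, 0.5845].
Step 2: g^T H^(-1) g = sum_i g_i^2 / H_ii
  = (2.2365)^2/10 + (7.5985)^2/13
  = 0.5002 + 4.4413 = 4.9415
Step 3: Objective decrease = 0.5 * g^T H^(-1) g = 2.4708


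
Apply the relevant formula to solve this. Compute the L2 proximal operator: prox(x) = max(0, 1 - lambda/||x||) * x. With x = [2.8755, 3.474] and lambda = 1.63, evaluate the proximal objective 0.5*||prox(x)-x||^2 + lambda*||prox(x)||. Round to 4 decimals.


Step 1: Compute ||x||.
||x|| = 4.5097
Step 2: Compute scaling factor.
scale = max(0, 1 - 1.63/4.5097) = 0.6386
Step 3: prox(x) = [1.8362, 2.2183]
||prox(x)|| = 2.8797
Step 4: Proximal objective.
0.5*||prox-x||^2 = 1.3285
lambda*||prox|| = 4.6939
Total = 6.0223


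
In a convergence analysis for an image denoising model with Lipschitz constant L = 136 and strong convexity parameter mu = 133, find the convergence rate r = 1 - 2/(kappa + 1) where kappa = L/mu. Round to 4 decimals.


Step 1: Compute the condition number.
kappa = L/mu = 136/133 = 1.0226
Step 2: Compute the convergence rate.
r = 1 - 2/(kappa + 1) = 1 - 2*mu/(L + mu) = (L - mu)/(L + mu) = 3/269 = 0.0112


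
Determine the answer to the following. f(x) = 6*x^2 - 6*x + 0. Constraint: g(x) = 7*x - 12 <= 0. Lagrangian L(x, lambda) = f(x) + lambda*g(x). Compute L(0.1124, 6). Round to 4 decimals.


Step 1: Evaluate f(x).
f(0.1124) = 6*0.1124^2 - 6*0.1124 + 0 = -0.5986
Step 2: Evaluate g(x).
g(0.1124) = 7*0.1124 - 12 = -11.2132
Step 3: Compute Lagrangian.
L = -0.5986 + 6*-11.2132 = -67.8778


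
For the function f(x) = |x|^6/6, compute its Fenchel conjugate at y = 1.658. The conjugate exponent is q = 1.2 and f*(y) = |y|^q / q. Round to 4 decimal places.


The conjugate exponent q satisfies 1/p + 1/q = 1.
p = 6, so q = 6/(6 - 1) = 1.2
|y|^q = 1.658^1.2 = 1.8344
f*(1.658) = 1.8344 / 1.2 = 1.5287


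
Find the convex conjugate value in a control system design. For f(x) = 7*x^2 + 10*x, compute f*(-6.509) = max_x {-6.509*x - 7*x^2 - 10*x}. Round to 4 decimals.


f*(y) = sup_x {y*x - a*x^2 - b*x} = sup_x {(y-b)*x - a*x^2}
FOC: (y - b) - 2a*x = 0 => x* = (y - b)/(2a)
x* = (-6.509 - 10)/(2*7) = -1.1792
f*(-6.509) = (y-b)^2/(4a) = (-6.509 - 10)^2/(4*7)
= 272.5471/28 = 9.7338


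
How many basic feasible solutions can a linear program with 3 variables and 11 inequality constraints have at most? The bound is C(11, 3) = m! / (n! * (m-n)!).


Each vertex corresponds to some choice of n active constraints out of m, so the number of vertices is at most C(m, n) = m! / (n!(m-n)!).
m = 11, n = 3
Numerator: 11 * 10 * 9
Denominator: 3! = 6
C(11, 3) = 165


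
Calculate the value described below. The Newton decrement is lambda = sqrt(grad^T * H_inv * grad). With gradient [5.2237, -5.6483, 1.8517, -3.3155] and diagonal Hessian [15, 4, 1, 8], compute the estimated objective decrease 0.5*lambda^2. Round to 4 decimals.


Step 1: H is diagonal, so H^(-1) * g = [0.3482, -1.4121, 1.8517, -0.4144].
Step 2: g^T H^(-1) g = sum_i g_i^2 / H_ii
  = (5.2237)^2/15 + (-5.6483)^2/4 + (1.8517)^2/1 + (-3.3155)^2/8
  = 1.8191 + 7.9758 + 3.4288 + 1.3741 = 14.5978
Step 3: Objective decrease = 0.5 * g^T H^(-1) g = 7.2989


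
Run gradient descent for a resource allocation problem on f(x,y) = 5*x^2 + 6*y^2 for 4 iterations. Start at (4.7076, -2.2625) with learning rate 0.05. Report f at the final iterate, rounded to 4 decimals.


Gradient descent on f(x,y) = 5*x^2 + 6*y^2.
Starting point: (4.7076, -2.2625), alpha = 0.05
Step 1: grad_x = 2*5*4.7076 = 47.076, grad_y = 2*6*-2.2625 = -27.15
  x_1 = 4.7076 - 0.05*47.076 = 2.3538
  y_1 = -2.2625 - 0.05*-27.15 = -0.905
Step 2: grad_x = 2*5*2.3538 = 23.538, grad_y = 2*6*-0.905 = -10.86
  x_2 = 2.3538 - 0.05*23.538 = 1.1769
  y_2 = -0.905 - 0.05*-10.86 = -0.362
Step 3: grad_x = 2*5*1.1769 = 11.769, grad_y = 2*6*-0.362 = -4.344
  x_3 = 1.1769 - 0.05*11.769 = 0.5885
  y_3 = -0.362 - 0.05*-4.344 = -0.1448
Step 4: grad_x = 2*5*0.5885 = 5.8845, grad_y = 2*6*-0.1448 = -1.7376
  x_4 = 0.5885 - 0.05*5.8845 = 0.2942
  y_4 = -0.1448 - 0.05*-1.7376 = -0.0579
f(0.2942, -0.0579) = 5*0.2942^2 + 6*(-0.0579)^2 = 0.453


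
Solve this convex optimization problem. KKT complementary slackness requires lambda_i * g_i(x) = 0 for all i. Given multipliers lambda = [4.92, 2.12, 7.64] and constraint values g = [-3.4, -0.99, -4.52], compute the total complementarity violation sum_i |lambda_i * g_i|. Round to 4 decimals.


KKT complementary slackness check:
lambda_1 * g_1 = 4.92 * -3.4 = -16.728
lambda_2 * g_2 = 2.12 * -0.99 = -2.0988
lambda_3 * g_3 = 7.64 * -4.52 = -34.5328
Total violation = 16.728 + 2.0988 + 34.5328 = 53.3596


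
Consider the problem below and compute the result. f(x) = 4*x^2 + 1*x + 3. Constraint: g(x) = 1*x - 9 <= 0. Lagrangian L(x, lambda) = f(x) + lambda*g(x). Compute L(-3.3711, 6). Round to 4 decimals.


Step 1: Evaluate f(x).
f(-3.3711) = 4*(-3.3711)^2 + 1*(-3.3711) + 3 = 45.0862
Step 2: Evaluate g(x).
g(-3.3711) = 1*-3.3711 - 9 = -12.3711
Step 3: Compute Lagrangian.
L = 45.0862 + 6*-12.3711 = -29.1404


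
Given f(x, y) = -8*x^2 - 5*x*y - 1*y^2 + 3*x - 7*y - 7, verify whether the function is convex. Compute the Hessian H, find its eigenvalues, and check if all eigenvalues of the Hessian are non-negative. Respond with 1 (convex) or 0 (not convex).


The Hessian of f(x,y) = -8*x^2 - 5*x*y - 1*y^2 + 3*x - 7*y - 7 is:
H = [[-16, -5], [-5, -2]]
Trace = -16 - 2 = -18
Determinant = -16*-2 - (-5)^2 = 7
Discriminant = (-18)^2 - 4*7 = 296.0
Eigenvalues: lambda_1 = -17.6023, lambda_2 = -0.3977
The function is not convex.

0


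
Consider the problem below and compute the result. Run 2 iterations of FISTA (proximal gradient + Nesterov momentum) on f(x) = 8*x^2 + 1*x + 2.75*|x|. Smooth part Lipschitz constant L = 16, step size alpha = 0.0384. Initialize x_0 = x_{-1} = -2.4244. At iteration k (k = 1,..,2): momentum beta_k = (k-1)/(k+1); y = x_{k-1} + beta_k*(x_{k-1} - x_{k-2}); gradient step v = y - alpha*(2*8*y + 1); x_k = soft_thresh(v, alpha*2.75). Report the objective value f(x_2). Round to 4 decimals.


FISTA on f(x) = 8*x^2 + 1*x + 2.75*|x|
L = 16, alpha = 0.0384
Iteration 1: beta = 0.0, y = -2.4244 + 0.0*(-2.4244 + 2.4244) = -2.4244
  grad(y) = -37.7904, v = y - alpha*grad = -0.9732
  prox(v) = soft_thresh(-0.9732, 0.1056) = -0.8676
Iteration 2: beta = 0.3333, y = -0.8676 + 0.3333*(-0.8676 + 2.4244) = -0.3487
  grad(y) = -4.5797, v = y - alpha*grad = -0.1729
  prox(v) = soft_thresh(-0.1729, 0.1056) = -0.0673
f(x_2) = 8*(-0.0673)^2 + 1*(-0.0673) + 2.75*|-0.0673| = 0.1539


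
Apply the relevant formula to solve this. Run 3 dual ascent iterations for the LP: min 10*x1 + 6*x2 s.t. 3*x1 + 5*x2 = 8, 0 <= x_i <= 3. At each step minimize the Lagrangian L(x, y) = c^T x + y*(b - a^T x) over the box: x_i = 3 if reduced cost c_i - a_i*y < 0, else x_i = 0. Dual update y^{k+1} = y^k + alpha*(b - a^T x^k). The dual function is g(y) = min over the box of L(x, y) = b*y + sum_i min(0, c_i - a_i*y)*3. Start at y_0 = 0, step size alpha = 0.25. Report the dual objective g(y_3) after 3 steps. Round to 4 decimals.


Dual ascent for LP: min 10*x1 + 6*x2, 3*x1 + 5*x2 = 8, 0 <= x_i <= 3
Step 1: y^k = 0.0, reduced costs: (10.0, 6.0)
  x^k = (0.0, 0.0), subgradient = b - a^T x = 8.0
  y^{k+1} = 0.0 + 0.25*8.0 = 2.0
Step 2: y^k = 2.0, reduced costs: (4.0, -4.0)
  x^k = (0.0, 3.0), subgradient = b - a^T x = -7.0
  y^{k+1} = 2.0 + 0.25*-7.0 = 0.25
Step 3: y^k = 0.25, reduced costs: (9.25, 4.75)
  x^k = (0.0, 0.0), subgradient = b - a^T x = 8.0
  y^{k+1} = 0.25 + 0.25*8.0 = 2.25
Dual objective at y_3 = 2.25: reduced costs (3.25, -5.25), box minimizer x = (0.0, 3.0)
g(y_3) = b*y + (c1 - a1*y)*x1 + (c2 - a2*y)*x2 = 8*2.25 + 3.25*0.0 + (-5.25)*3.0 = 18.0 + 0.0 - 15.75 = 2.25


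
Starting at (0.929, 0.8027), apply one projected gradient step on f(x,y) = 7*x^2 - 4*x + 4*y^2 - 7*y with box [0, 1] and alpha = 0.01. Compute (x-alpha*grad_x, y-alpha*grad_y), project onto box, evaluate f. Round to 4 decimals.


Step 1: Compute gradient at (0.929, 0.8027).
grad_x = 2*7*0.929 - 4 = 9.006
grad_y = 2*4*0.8027 - 7 = -0.5784
Step 2: Gradient step.
x_raw = 0.929 - 0.01*9.006 = 0.8389
y_raw = 0.8027 - 0.01*-0.5784 = 0.8085
Step 3: Project onto [0, 1].
x_proj = clip(0.8389) = 0.8389
y_proj = clip(0.8085) = 0.8085
Step 4: Evaluate f.
f(0.8389, 0.8085) = -1.4738


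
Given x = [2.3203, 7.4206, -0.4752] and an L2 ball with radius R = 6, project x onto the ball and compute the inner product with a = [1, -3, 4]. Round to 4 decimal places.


Step 1: Compute ||x|| (intermediates to 6 decimals).
||x|| = sqrt(2.3203^2 + 7.4206^2 + (-0.4752)^2) = 7.78941
Step 2: Project.
Since ||x|| > R, scale = R/||x|| = 6/7.78941 = 0.770277, proj(x) = scale * x
proj(x) = [1.787274, 5.715918, -0.366036]
Step 3: Dot product.
a^T * proj(x) = 1*1.787274 - 3*5.715918 + 4*(-0.366036) = -16.8246


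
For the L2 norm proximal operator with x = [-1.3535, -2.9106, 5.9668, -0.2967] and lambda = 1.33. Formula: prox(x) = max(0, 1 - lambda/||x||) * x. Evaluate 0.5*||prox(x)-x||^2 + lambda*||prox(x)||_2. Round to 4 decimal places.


Step 1: Compute ||x||.
||x|| = 6.7819
Step 2: Compute scaling factor.
scale = max(0, 1 - 1.33/6.7819) = 0.8039
Step 3: prox(x) = [-1.0881, -2.3398, 4.7967, -0.2385]
||prox(x)|| = 5.4519
Step 4: Proximal objective.
0.5*||prox-x||^2 = 0.8845
lambda*||prox|| = 7.251
Total = 8.1355


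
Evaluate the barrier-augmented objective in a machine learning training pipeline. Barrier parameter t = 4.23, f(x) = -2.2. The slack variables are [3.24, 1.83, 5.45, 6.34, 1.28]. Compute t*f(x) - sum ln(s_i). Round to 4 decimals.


Step 1: Compute log-barrier.
ln values: [1.1756, 0.6043, 1.6956, 1.8469, 0.2469]
phi = -(1.1756 + 0.6043 + 1.6956 + 1.8469 + 0.2469) = -5.5692
Step 2: Compute augmented objective.
t*f(x) = 4.23*-2.2 = -9.306
Total = -9.306 - 5.5692 = -14.8752


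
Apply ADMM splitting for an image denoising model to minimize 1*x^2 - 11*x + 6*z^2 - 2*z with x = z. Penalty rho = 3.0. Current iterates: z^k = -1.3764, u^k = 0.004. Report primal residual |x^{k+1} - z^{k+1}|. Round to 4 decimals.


ADMM iteration with rho = 3.0, z^k = -1.3764, u^k = 0.004
Step 1: x-update.
Minimize 1*x^2 - 11*x + (3.0/2)*(x + 1.3764 + 0.004)^2
FOC: (2*1 + 3.0)*x = 11 + 3.0*(-1.3764 - 0.004)
x^{k+1} = 1.3718
Step 2: z-update.
Minimize 6*z^2 - 2*z + (3.0/2)*(1.3718 - z + 0.004)^2
FOC: (2*6 + 3.0)*z = 2 + 3.0*(1.3718 + 0.004)
z^{k+1} = 0.4085
Step 3: u-update.
u^{k+1} = 0.004 + 1.3718 - 0.4085 = 0.9673
Step 4: Primal residual = |1.3718 - 0.4085| = 0.9633


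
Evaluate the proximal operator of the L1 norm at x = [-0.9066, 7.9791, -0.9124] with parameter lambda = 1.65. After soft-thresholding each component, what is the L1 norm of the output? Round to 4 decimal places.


Soft-thresholding with lambda = 1.65:
prox(-0.9066) = sign(-0.9066)*max(|-0.9066| - 1.65, 0) = 0.0
prox(7.9791) = sign(7.9791)*max(|7.9791| - 1.65, 0) = 6.3291
prox(-0.9124) = sign(-0.9124)*max(|-0.9124| - 1.65, 0) = 0.0
prox(x) = [0.0, 6.3291, 0.0]
||prox(x)||_1 = 0.0 + 6.3291 + 0.0 = 6.3291


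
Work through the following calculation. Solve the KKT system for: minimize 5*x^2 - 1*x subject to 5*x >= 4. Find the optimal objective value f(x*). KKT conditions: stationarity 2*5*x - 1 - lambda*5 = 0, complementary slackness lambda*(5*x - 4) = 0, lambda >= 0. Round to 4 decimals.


Step 1: Try lambda = 0 (constraint inactive).
x_unc = 1/(2*5) = 0.1
Check: 5*0.1 = 0.5 < 4 -- violated!
Step 2: Constraint must be active: 5*x = 4
x* = 4/5 = 0.8
lambda = (2*5*0.8 - 1)/5 = 1.4
Step 3: Compute optimal value.
f(x*) = 5*0.8^2 - 1*0.8 = 2.4


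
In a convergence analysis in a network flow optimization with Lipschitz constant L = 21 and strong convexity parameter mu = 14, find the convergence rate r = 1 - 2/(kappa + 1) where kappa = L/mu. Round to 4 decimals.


Step 1: Compute the condition number.
kappa = L/mu = 21/14 = 1.5
Step 2: Compute the convergence rate.
r = 1 - 2/(kappa + 1) = 1 - 2*mu/(L + mu) = (L - mu)/(L + mu) = 7/35 = 0.2


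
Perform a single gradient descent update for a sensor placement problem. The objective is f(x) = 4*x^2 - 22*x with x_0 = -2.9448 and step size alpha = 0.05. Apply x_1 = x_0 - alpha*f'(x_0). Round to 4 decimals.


We compute the gradient at x_0 and apply the update.
f'(x) = 8*x - 22
f'(-2.9448) = 8*-2.9448 - 22 = -45.5584
x_1 = -2.9448 - 0.05*-45.5584 = -0.6669


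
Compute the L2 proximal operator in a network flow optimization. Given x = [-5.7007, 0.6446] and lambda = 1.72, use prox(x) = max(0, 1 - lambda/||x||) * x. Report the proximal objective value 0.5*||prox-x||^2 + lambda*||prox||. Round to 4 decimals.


Step 1: Compute ||x||.
||x|| = 5.737
Step 2: Compute scaling factor.
scale = max(0, 1 - 1.72/5.737) = 0.7002
Step 3: prox(x) = [-3.9916, 0.4513]
||prox(x)|| = 4.017
Step 4: Proximal objective.
0.5*||prox-x||^2 = 1.4792
lambda*||prox|| = 6.9092
Total = 8.3885


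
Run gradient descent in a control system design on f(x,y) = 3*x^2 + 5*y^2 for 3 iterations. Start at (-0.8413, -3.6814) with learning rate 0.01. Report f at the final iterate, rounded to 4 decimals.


Gradient descent on f(x,y) = 3*x^2 + 5*y^2.
Starting point: (-0.8413, -3.6814), alpha = 0.01
Step 1: grad_x = 2*3*-0.8413 = -5.0478, grad_y = 2*5*-3.6814 = -36.814
  x_1 = -0.8413 - 0.01*-5.0478 = -0.7908
  y_1 = -3.6814 - 0.01*-36.814 = -3.3133
Step 2: grad_x = 2*3*-0.7908 = -4.7449, grad_y = 2*5*-3.3133 = -33.1326
  x_2 = -0.7908 - 0.01*-4.7449 = -0.7434
  y_2 = -3.3133 - 0.01*-33.1326 = -2.9819
Step 3: grad_x = 2*3*-0.7434 = -4.4602, grad_y = 2*5*-2.9819 = -29.8193
  x_3 = -0.7434 - 0.01*-4.4602 = -0.6988
  y_3 = -2.9819 - 0.01*-29.8193 = -2.6837
f(-0.6988, -2.6837) = 3*(-0.6988)^2 + 5*(-2.6837)^2 = 37.4772


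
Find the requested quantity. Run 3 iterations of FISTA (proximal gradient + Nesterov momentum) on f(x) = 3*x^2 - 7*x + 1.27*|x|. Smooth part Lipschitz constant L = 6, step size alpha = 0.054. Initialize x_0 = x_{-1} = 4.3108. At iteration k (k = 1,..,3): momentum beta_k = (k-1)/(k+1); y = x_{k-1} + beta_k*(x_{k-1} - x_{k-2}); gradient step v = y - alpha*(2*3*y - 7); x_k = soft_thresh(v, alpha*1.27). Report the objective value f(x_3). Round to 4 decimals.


FISTA on f(x) = 3*x^2 - 7*x + 1.27*|x|
L = 6, alpha = 0.054
Iteration 1: beta = 0.0, y = 4.3108 + 0.0*(4.3108 - 4.3108) = 4.3108
  grad(y) = 18.8648, v = y - alpha*grad = 3.2921
  prox(v) = soft_thresh(3.2921, 0.0686) = 3.2235
Iteration 2: beta = 0.3333, y = 3.2235 + 0.3333*(3.2235 - 4.3108) = 2.8611
  grad(y) = 10.1666, v = y - alpha*grad = 2.3121
  prox(v) = soft_thresh(2.3121, 0.0686) = 2.2435
Iteration 3: beta = 0.5, y = 2.2435 + 0.5*(2.2435 - 3.2235) = 1.7535
  grad(y) = 3.5211, v = y - alpha*grad = 1.5634
  prox(v) = soft_thresh(1.5634, 0.0686) = 1.4948
f(x_3) = 3*1.4948^2 - 7*1.4948 + 1.27*|1.4948| = -1.8619


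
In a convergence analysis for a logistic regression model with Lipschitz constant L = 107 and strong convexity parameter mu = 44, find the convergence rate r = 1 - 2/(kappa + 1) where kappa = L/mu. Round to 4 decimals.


Step 1: Compute the condition number.
kappa = L/mu = 107/44 = 2.4318
Step 2: Compute the convergence rate.
r = 1 - 2/(kappa + 1) = 1 - 2*mu/(L + mu) = (L - mu)/(L + mu) = 63/151 = 0.4172


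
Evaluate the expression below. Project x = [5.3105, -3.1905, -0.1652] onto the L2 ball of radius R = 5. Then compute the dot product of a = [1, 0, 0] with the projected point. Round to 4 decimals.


Step 1: Compute ||x|| (intermediates to 6 decimals).
||x|| = sqrt(5.3105^2 + (-3.1905)^2 + (-0.1652)^2) = 6.197418
Step 2: Project.
Since ||x|| > R, scale = R/||x|| = 5/6.197418 = 0.806788, proj(x) = scale * x
proj(x) = [4.284448, -2.574057, -0.133281]
Step 3: Dot product.
a^T * proj(x) = 1*4.284448 + 0*(-2.574057) + 0*(-0.133281) = 4.2844


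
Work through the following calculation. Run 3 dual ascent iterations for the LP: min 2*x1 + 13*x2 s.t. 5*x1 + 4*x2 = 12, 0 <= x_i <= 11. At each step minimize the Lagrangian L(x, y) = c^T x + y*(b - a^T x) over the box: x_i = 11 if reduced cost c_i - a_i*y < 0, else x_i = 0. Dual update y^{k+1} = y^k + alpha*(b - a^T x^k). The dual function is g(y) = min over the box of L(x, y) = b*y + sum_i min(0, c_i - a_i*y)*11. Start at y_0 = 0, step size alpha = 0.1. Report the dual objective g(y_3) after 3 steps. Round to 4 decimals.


Dual ascent for LP: min 2*x1 + 13*x2, 5*x1 + 4*x2 = 12, 0 <= x_i <= 11
Step 1: y^k = 0.0, reduced costs: (2.0, 13.0)
  x^k = (0.0, 0.0), subgradient = b - a^T x = 12.0
  y^{k+1} = 0.0 + 0.1*12.0 = 1.2
Step 2: y^k = 1.2, reduced costs: (-4.0, 8.2)
  x^k = (11.0, 0.0), subgradient = b - a^T x = -43.0
  y^{k+1} = 1.2 + 0.1*-43.0 = -3.1
Step 3: y^k = -3.1, reduced costs: (17.5, 25.4)
  x^k = (0.0, 0.0), subgradient = b - a^T x = 12.0
  y^{k+1} = -3.1 + 0.1*12.0 = -1.9
Dual objective at y_3 = -1.9: reduced costs (11.5, 20.6), box minimizer x = (0.0, 0.0)
g(y_3) = b*y + (c1 - a1*y)*x1 + (c2 - a2*y)*x2 = 12*(-1.9) + 11.5*0.0 + 20.6*0.0 = -22.8 + 0.0 + 0.0 = -22.8


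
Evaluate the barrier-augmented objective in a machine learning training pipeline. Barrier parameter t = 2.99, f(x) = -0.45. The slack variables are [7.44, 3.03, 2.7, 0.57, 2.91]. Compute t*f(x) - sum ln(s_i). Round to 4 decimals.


Step 1: Compute log-barrier.
ln values: [2.0069, 1.1086, 0.9933, -0.5621, 1.0682]
phi = -(2.0069 + 1.1086 + 0.9933 - 0.5621 + 1.0682) = -4.6147
Step 2: Compute augmented objective.
t*f(x) = 2.99*-0.45 = -1.3455
Total = -1.3455 - 4.6147 = -5.9602


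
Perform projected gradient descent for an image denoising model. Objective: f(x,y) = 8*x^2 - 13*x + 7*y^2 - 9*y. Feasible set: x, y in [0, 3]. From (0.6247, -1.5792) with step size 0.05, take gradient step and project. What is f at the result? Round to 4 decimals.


Step 1: Compute gradient at (0.6247, -1.5792).
grad_x = 2*8*0.6247 - 13 = -3.0048
grad_y = 2*7*-1.5792 - 9 = -31.1088
Step 2: Gradient step.
x_raw = 0.6247 - 0.05*-3.0048 = 0.7749
y_raw = -1.5792 - 0.05*-31.1088 = -0.0238
Step 3: Project onto [0, 3].
x_proj = clip(0.7749) = 0.7749
y_proj = clip(-0.0238) = 0.0
Step 4: Evaluate f.
f(0.7749, 0.0) = -5.27


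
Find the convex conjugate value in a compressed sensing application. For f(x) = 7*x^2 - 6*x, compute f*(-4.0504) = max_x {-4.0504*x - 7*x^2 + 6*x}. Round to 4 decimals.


f*(y) = sup_x {y*x - a*x^2 - b*x} = sup_x {(y-b)*x - a*x^2}
FOC: (y - b) - 2a*x = 0 => x* = (y - b)/(2a)
x* = (-4.0504 + 6)/(2*7) = 0.1393
f*(-4.0504) = (y-b)^2/(4a) = (-4.0504 + 6)^2/(4*7)
= 3.8009/28 = 0.1357


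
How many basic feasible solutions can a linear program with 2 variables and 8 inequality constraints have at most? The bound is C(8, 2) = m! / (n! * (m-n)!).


Each vertex corresponds to some choice of n active constraints out of m, so the number of vertices is at most C(m, n) = m! / (n!(m-n)!).
m = 8, n = 2
Numerator: 8 * 7
Denominator: 2! = 2
C(8, 2) = 28


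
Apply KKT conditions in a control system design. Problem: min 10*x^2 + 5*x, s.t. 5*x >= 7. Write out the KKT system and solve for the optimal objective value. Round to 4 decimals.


Step 1: Try lambda = 0 (constraint inactive).
x_unc = -5/(2*10) = -0.25
Check: 5*-0.25 = -1.25 < 7 -- violated!
Step 2: Constraint must be active: 5*x = 7
x* = 7/5 = 1.4
lambda = (2*10*1.4 + 5)/5 = 6.6
Step 3: Compute optimal value.
f(x*) = 10*1.4^2 + 5*1.4 = 26.6


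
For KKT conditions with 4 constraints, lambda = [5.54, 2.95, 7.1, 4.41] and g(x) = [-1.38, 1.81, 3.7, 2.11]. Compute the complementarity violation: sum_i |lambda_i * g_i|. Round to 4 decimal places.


KKT complementary slackness check:
lambda_1 * g_1 = 5.54 * -1.38 = -7.6452
lambda_2 * g_2 = 2.95 * 1.81 = 5.3395
lambda_3 * g_3 = 7.1 * 3.7 = 26.27
lambda_4 * g_4 = 4.41 * 2.11 = 9.3051
Total violation = 7.6452 + 5.3395 + 26.27 + 9.3051 = 48.5598


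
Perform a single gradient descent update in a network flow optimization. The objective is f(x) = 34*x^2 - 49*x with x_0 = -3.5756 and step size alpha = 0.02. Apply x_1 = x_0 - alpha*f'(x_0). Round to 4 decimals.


We compute the gradient at x_0 and apply the update.
f'(x) = 68*x - 49
f'(-3.5756) = 68*-3.5756 - 49 = -292.1408
x_1 = -3.5756 - 0.02*-292.1408 = 2.2672


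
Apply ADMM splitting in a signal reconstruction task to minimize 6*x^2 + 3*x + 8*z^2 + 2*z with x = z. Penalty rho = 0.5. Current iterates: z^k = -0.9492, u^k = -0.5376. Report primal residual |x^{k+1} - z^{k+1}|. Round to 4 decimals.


ADMM iteration with rho = 0.5, z^k = -0.9492, u^k = -0.5376
Step 1: x-update.
Minimize 6*x^2 + 3*x + (0.5/2)*(x + 0.9492 - 0.5376)^2
FOC: (2*6 + 0.5)*x = -3 + 0.5*(-0.9492 + 0.5376)
x^{k+1} = -0.2565
Step 2: z-update.
Minimize 8*z^2 + 2*z + (0.5/2)*(-0.2565 - z - 0.5376)^2
FOC: (2*8 + 0.5)*z = -2 + 0.5*(-0.2565 - 0.5376)
z^{k+1} = -0.1453
Step 3: u-update.
u^{k+1} = -0.5376 - 0.2565 + 0.1453 = -0.6488
Step 4: Primal residual = |-0.2565 + 0.1453| = 0.1112


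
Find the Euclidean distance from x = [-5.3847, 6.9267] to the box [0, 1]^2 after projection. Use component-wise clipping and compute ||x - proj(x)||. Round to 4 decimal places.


Project each component onto [0, 1].
clip(-5.3847) = 0.0, clip(6.9267) = 1.0
Projection = [0.0, 1.0]
Squared diffs: [28.995, 35.1258]
Distance = sqrt(64.1208) = 8.0075


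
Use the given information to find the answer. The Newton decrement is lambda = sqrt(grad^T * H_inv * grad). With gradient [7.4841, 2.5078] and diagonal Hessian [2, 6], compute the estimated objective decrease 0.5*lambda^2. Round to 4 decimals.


Step 1: H is diagonal, so H^(-1) * g = [3.7421, 0.418].
Step 2: g^T H^(-1) g = sum_i g_i^2 / H_ii
  = (7.4841)^2/2 + (2.5078)^2/6
  = 28.0059 + 1.0482 = 29.0541
Step 3: Objective decrease = 0.5 * g^T H^(-1) g = 14.527


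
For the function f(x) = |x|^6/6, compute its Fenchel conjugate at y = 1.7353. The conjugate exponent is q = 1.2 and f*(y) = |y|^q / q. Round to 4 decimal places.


The conjugate exponent q satisfies 1/p + 1/q = 1.
p = 6, so q = 6/(6 - 1) = 1.2
|y|^q = 1.7353^1.2 = 1.9375
f*(1.7353) = 1.9375 / 1.2 = 1.6146


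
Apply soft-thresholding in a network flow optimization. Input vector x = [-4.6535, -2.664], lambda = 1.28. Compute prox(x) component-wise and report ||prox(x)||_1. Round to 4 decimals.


Soft-thresholding with lambda = 1.28:
prox(-4.6535) = sign(-4.6535)*max(|-4.6535| - 1.28, 0) = -3.3735
prox(-2.664) = sign(-2.664)*max(|-2.664| - 1.28, 0) = -1.384
prox(x) = [-3.3735, -1.384]
||prox(x)||_1 = 3.3735 + 1.384 = 4.7575


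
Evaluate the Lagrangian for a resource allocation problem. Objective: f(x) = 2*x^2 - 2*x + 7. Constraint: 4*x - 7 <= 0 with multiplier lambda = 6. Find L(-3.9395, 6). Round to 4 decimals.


Step 1: Evaluate f(x).
f(-3.9395) = 2*(-3.9395)^2 - 2*(-3.9395) + 7 = 45.9183
Step 2: Evaluate g(x).
g(-3.9395) = 4*-3.9395 - 7 = -22.758
Step 3: Compute Lagrangian.
L = 45.9183 + 6*-22.758 = -90.6297


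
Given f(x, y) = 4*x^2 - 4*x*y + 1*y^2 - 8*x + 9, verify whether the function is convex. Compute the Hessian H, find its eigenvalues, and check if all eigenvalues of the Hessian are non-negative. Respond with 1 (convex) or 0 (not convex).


The Hessian of f(x,y) = 4*x^2 - 4*x*y + 1*y^2 - 8*x + 9 is:
H = [[8, -4], [-4, 2]]
Trace = 8 + 2 = 10
Determinant = 8*2 - (-4)^2 = 0
Discriminant = (10)^2 - 4*0 = 100.0
Eigenvalues: lambda_1 = 0.0, lambda_2 = 10.0
The function is convex.

1


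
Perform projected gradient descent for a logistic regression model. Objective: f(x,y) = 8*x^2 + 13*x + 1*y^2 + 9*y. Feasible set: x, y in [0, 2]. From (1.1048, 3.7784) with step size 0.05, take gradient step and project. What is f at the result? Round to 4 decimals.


Step 1: Compute gradient at (1.1048, 3.7784).
grad_x = 2*8*1.1048 + 13 = 30.6768
grad_y = 2*1*3.7784 + 9 = 16.5568
Step 2: Gradient step.
x_raw = 1.1048 - 0.05*30.6768 = -0.429
y_raw = 3.7784 - 0.05*16.5568 = 2.9506
Step 3: Project onto [0, 2].
x_proj = clip(-0.429) = 0.0
y_proj = clip(2.9506) = 2.0
Step 4: Evaluate f.
f(0.0, 2.0) = 22.0


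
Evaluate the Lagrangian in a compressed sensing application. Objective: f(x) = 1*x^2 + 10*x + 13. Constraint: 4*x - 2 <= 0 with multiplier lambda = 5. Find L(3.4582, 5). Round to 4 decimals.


Step 1: Evaluate f(x).
f(3.4582) = 1*3.4582^2 + 10*3.4582 + 13 = 59.5411
Step 2: Evaluate g(x).
g(3.4582) = 4*3.4582 - 2 = 11.8328
Step 3: Compute Lagrangian.
L = 59.5411 + 5*11.8328 = 118.7051


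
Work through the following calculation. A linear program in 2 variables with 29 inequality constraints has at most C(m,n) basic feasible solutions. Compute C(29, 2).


Each vertex corresponds to some choice of n active constraints out of m, so the number of vertices is at most C(m, n) = m! / (n!(m-n)!).
m = 29, n = 2
Numerator: 29 * 28
Denominator: 2! = 2
C(29, 2) = 406


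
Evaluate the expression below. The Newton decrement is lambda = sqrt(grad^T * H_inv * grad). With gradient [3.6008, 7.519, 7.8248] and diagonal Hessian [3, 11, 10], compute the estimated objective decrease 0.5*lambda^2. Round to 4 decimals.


Step 1: H is diagonal, so H^(-1) * g = [1.2003, 0.6835, 0.7825].
Step 2: g^T H^(-1) g = sum_i g_i^2 / H_ii
  = (3.6008)^2/3 + (7.519)^2/11 + (7.8248)^2/10
  = 4.3219 + 5.1396 + 6.1227 = 15.5842
Step 3: Objective decrease = 0.5 * g^T H^(-1) g = 7.7921


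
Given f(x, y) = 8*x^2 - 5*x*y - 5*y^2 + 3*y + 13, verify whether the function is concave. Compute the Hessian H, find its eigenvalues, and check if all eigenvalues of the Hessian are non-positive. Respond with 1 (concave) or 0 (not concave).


The Hessian of f(x,y) = 8*x^2 - 5*x*y - 5*y^2 + 3*y + 13 is:
H = [[16, -5], [-5, -10]]
Trace = 16 - 10 = 6
Determinant = 16*-10 - (-5)^2 = -185
Discriminant = (6)^2 - 4*-185 = 776.0
Eigenvalues: lambda_1 = -10.9284, lambda_2 = 16.9284
The function is not concave.

0


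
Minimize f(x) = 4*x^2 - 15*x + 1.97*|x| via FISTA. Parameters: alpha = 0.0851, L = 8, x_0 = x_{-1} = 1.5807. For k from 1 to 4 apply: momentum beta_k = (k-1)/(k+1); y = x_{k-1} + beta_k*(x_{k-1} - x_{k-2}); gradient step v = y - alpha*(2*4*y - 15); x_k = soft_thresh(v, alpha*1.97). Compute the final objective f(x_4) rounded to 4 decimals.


FISTA on f(x) = 4*x^2 - 15*x + 1.97*|x|
L = 8, alpha = 0.0851
Iteration 1: beta = 0.0, y = 1.5807 + 0.0*(1.5807 - 1.5807) = 1.5807
  grad(y) = -2.3544, v = y - alpha*grad = 1.7811
  prox(v) = soft_thresh(1.7811, 0.1676) = 1.6134
Iteration 2: beta = 0.3333, y = 1.6134 + 0.3333*(1.6134 - 1.5807) = 1.6243
  grad(y) = -2.0055, v = y - alpha*grad = 1.795
  prox(v) = soft_thresh(1.795, 0.1676) = 1.6273
Iteration 3: beta = 0.5, y = 1.6273 + 0.5*(1.6273 - 1.6134) = 1.6343
  grad(y) = -1.9256, v = y - alpha*grad = 1.7982
  prox(v) = soft_thresh(1.7982, 0.1676) = 1.6305
Iteration 4: beta = 0.6, y = 1.6305 + 0.6*(1.6305 - 1.6273) = 1.6324
  grad(y) = -1.9405, v = y - alpha*grad = 1.7976
  prox(v) = soft_thresh(1.7976, 0.1676) = 1.6299
f(x_4) = 4*1.6299^2 - 15*1.6299 + 1.97*|1.6299| = -10.6113


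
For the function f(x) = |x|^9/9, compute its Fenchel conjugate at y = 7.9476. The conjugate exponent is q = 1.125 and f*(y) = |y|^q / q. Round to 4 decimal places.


The conjugate exponent q satisfies 1/p + 1/q = 1.
p = 9, so q = 9/(9 - 1) = 1.125
|y|^q = 7.9476^1.125 = 10.2983
f*(7.9476) = 10.2983 / 1.125 = 9.154


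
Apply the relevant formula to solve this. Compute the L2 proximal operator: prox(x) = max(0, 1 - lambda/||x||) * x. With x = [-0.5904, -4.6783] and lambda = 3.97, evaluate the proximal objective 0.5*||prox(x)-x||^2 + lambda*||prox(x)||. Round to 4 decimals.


Step 1: Compute ||x||.
||x|| = 4.7154
Step 2: Compute scaling factor.
scale = max(0, 1 - 3.97/4.7154) = 0.1581
Step 3: prox(x) = [-0.0933, -0.7395]
||prox(x)|| = 0.7454
Step 4: Proximal objective.
0.5*||prox-x||^2 = 7.8805
lambda*||prox|| = 2.9592
Total = 10.8397


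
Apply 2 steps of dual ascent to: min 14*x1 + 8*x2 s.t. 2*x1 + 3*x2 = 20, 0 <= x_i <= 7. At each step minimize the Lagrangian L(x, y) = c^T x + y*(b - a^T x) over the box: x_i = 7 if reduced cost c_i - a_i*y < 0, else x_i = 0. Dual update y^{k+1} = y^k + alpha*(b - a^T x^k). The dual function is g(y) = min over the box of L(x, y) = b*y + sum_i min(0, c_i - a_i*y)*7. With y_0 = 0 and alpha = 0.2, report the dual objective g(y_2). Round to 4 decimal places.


Dual ascent for LP: min 14*x1 + 8*x2, 2*x1 + 3*x2 = 20, 0 <= x_i <= 7
Step 1: y^k = 0.0, reduced costs: (14.0, 8.0)
  x^k = (0.0, 0.0), subgradient = b - a^T x = 20.0
  y^{k+1} = 0.0 + 0.2*20.0 = 4.0
Step 2: y^k = 4.0, reduced costs: (6.0, -4.0)
  x^k = (0.0, 7.0), subgradient = b - a^T x = -1.0
  y^{k+1} = 4.0 + 0.2*-1.0 = 3.8
Dual objective at y_2 = 3.8: reduced costs (6.4, -3.4), box minimizer x = (0.0, 7.0)
g(y_2) = b*y + (c1 - a1*y)*x1 + (c2 - a2*y)*x2 = 20*3.8 + 6.4*0.0 + (-3.4)*7.0 = 76.0 + 0.0 - 23.8 = 52.2


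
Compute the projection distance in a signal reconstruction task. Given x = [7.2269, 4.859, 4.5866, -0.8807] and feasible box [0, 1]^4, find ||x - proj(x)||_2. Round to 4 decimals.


Project each component onto [0, 1].
clip(7.2269) = 1.0, clip(4.859) = 1.0, clip(4.5866) = 1.0, clip(-0.8807) = 0.0
Projection = [1.0, 1.0, 1.0, 0.0]
Squared diffs: [38.7743, 14.8919, 12.8637, 0.7756]
Distance = sqrt(67.3055) = 8.204


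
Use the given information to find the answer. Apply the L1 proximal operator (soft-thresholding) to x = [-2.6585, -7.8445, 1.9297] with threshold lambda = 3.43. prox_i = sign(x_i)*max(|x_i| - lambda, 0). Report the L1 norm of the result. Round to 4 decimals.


Soft-thresholding with lambda = 3.43:
prox(-2.6585) = sign(-2.6585)*max(|-2.6585| - 3.43, 0) = 0.0
prox(-7.8445) = sign(-7.8445)*max(|-7.8445| - 3.43, 0) = -4.4145
prox(1.9297) = sign(1.9297)*max(|1.9297| - 3.43, 0) = 0.0
prox(x) = [0.0, -4.4145, 0.0]
||prox(x)||_1 = 0.0 + 4.4145 + 0.0 = 4.4145
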